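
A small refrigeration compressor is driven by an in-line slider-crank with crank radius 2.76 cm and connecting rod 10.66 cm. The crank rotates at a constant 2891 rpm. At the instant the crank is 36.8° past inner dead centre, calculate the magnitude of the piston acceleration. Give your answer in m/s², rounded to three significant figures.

ω = 2π·2891/60 = 302.7 rad/s
x(θ) = r cosθ + √(L² − r² sin²θ); with ω constant, a = ω²·d²x/dθ².
d²x/dθ² = −r cosθ − r²(cos2θ)/√u − r⁴ sin²2θ/(4u^{3/2}),  u = L² − r² sin²θ = 0.0110902 m².
Substituting r = 0.0276 m, L = 0.1066 m, θ = 36.8°: d²x/dθ² = -0.024257 m.
a = ω²·d²x/dθ² = (302.7)²·(-0.024257) = -2223.2 m/s²;  |a| = 2223.2 m/s².

2220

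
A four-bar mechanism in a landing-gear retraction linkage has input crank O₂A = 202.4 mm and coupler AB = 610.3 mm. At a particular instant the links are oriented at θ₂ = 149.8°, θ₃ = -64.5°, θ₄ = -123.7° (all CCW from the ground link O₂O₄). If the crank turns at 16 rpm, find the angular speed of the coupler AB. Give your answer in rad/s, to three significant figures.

ω₂ = 1.676 rad/s (from 16 rpm).
Differentiating the loop-closure r₂e^{iθ₂}+r₃e^{iθ₃}=r₁+r₄e^{iθ₄} gives r₂ω₂e^{iθ₂}+r₃ω₃e^{iθ₃}=r₄ω₄e^{iθ₄}.
Eliminating the other unknown: ω₃ = r₂ω₂ sin(θ₄−θ₂) / [r₃ sin(θ₃−θ₄)].
Numerator sine = +0.99813; denominator sine = +0.85896.
Result = 0.2024·1.676·(+0.99813) / (0.6103·(+0.85896)) = +0.6457 rad/s; magnitude 0.6457 rad/s.

0.646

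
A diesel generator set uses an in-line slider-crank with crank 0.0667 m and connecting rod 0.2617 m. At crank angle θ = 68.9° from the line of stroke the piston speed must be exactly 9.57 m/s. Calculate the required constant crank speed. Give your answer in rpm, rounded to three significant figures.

For an in-line slider-crank, |v_piston| = rω|sinθ|·[1 + r cosθ/√(L² − r² sin²θ)].
With r = 0.0667 m, L = 0.2617 m, θ = 68.9°: the bracketed kinematic factor |dx/dθ| = 0.068106 m.
ω = v/|dx/dθ| = 9.57/0.068106 = 140.52 rad/s.
N = 60ω/(2π) = 1341.8 rpm.

1340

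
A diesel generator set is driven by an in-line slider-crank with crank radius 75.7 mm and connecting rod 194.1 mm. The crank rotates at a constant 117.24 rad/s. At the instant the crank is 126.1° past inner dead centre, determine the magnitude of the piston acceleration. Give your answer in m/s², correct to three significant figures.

727

ω = 117.2 rad/s
x(θ) = r cosθ + √(L² − r² sin²θ); with ω constant, a = ω²·d²x/dθ².
d²x/dθ² = −r cosθ − r²(cos2θ)/√u − r⁴ sin²2θ/(4u^{3/2}),  u = L² − r² sin²θ = 0.0339337 m².
Substituting r = 0.0757 m, L = 0.1941 m, θ = 126.1°: d²x/dθ² = +0.052921 m.
a = ω²·d²x/dθ² = (117.2)²·(+0.052921) = +727.41 m/s²;  |a| = 727.41 m/s².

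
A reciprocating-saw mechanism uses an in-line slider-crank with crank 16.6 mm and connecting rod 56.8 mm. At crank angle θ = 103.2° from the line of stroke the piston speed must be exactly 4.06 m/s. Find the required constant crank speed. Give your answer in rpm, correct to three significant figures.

For an in-line slider-crank, |v_piston| = rω|sinθ|·[1 + r cosθ/√(L² − r² sin²θ)].
With r = 0.0166 m, L = 0.0568 m, θ = 103.2°: the bracketed kinematic factor |dx/dθ| = 0.015036 m.
ω = v/|dx/dθ| = 4.06/0.015036 = 270.01 rad/s.
N = 60ω/(2π) = 2578.4 rpm.

2580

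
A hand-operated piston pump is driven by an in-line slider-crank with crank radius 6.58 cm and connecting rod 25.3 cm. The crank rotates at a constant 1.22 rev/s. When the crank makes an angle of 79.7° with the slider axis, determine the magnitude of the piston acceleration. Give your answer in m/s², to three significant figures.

ω = 2π·1.22 = 7.665 rad/s
x(θ) = r cosθ + √(L² − r² sin²θ); with ω constant, a = ω²·d²x/dθ².
d²x/dθ² = −r cosθ − r²(cos2θ)/√u − r⁴ sin²2θ/(4u^{3/2}),  u = L² − r² sin²θ = 0.0598178 m².
Substituting r = 0.0658 m, L = 0.253 m, θ = 79.7°: d²x/dθ² = +0.0047658 m.
a = ω²·d²x/dθ² = (7.665)²·(+0.0047658) = +0.28004 m/s²;  |a| = 0.28004 m/s².

0.280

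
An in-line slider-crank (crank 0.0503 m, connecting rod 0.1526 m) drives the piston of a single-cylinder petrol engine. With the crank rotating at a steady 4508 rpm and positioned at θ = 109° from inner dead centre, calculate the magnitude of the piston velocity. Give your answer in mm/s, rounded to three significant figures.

19900

ω = 2π·4508/60 = 472.1 rad/s
For an in-line slider-crank, x = r cosθ + √(L² − r² sin²θ), so v = −rω sinθ·[1 + r cosθ/√(L² − r² sin²θ)].
With r = 0.0503 m, L = 0.1526 m, θ = 109°: √(L² − r² sin²θ) = 0.145 m.
v = −0.0503·472.1·0.94552·[1 + 0.0503·-0.32557/0.145] = -19.916 m/s.
|v| = 19.916 m/s = 19916 mm/s.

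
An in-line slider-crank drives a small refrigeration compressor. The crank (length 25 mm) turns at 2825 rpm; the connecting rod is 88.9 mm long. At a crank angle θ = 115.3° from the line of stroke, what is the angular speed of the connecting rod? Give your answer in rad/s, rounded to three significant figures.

36.8

ω = 295.8 rad/s (converted from 2825 rpm).
The rod makes angle φ with the slider axis where L sinφ = r sinθ; differentiating, L cosφ·φ̇ = r ω cosθ.
L cosφ = √(L² − r² sin²θ) = 0.085979 m.
|ω_rod| = r ω |cosθ| / √(L² − r² sin²θ) = 0.025·295.8·0.42736/0.085979 = 36.761 rad/s.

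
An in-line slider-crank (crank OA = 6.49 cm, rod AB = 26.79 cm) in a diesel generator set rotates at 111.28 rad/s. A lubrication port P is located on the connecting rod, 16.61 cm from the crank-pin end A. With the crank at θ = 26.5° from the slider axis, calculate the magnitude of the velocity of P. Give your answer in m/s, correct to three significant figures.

4.41

ω = 111.3 rad/s.  Crank-pin speed |V_A| = rω = 7.2221 m/s, perpendicular to OA.
Rod angle: sinφ = −(r/L) sinθ ⇒ φ = -6.205°; ω_rod = −rω cosθ/√(L²−r²sin²θ) = -24.268 rad/s.
V_P = V_A + ω_rod × AP, with AP = 0.1661 m along the rod.
Components: V_Px = −rω sinθ − a·ω_rod·sinφ = -3.6582 m/s;  V_Py = rω cosθ + a·ω_rod·cosφ = +2.456 m/s.
|V_P| = √(V_Px² + V_Py²) = 4.4062 m/s.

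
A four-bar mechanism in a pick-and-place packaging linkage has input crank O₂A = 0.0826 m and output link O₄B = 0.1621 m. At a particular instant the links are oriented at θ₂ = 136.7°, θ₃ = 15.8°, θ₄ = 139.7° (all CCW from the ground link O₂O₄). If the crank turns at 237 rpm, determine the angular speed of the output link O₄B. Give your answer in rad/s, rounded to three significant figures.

ω₂ = 24.82 rad/s (from 237 rpm).
Differentiating the loop-closure r₂e^{iθ₂}+r₃e^{iθ₃}=r₁+r₄e^{iθ₄} gives r₂ω₂e^{iθ₂}+r₃ω₃e^{iθ₃}=r₄ω₄e^{iθ₄}.
Eliminating the other unknown: ω₄ = r₂ω₂ sin(θ₂−θ₃) / [r₄ sin(θ₄−θ₃)].
Numerator sine = +0.85806; denominator sine = +0.83001.
Result = 0.0826·24.82·(+0.85806) / (0.1621·(+0.83001)) = +13.074 rad/s; magnitude 13.074 rad/s.

13.1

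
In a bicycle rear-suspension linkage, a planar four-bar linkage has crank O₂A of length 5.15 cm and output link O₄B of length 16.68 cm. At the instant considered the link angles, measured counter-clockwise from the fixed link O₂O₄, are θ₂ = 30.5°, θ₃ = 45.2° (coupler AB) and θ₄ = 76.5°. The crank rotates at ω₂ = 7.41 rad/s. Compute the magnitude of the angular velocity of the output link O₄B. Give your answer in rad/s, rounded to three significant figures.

1.12

ω₂ = 7.41 rad/s
Differentiating the loop-closure r₂e^{iθ₂}+r₃e^{iθ₃}=r₁+r₄e^{iθ₄} gives r₂ω₂e^{iθ₂}+r₃ω₃e^{iθ₃}=r₄ω₄e^{iθ₄}.
Eliminating the other unknown: ω₄ = r₂ω₂ sin(θ₂−θ₃) / [r₄ sin(θ₄−θ₃)].
Numerator sine = -0.25376; denominator sine = +0.51952.
Result = 0.0515·7.41·(-0.25376) / (0.1668·(+0.51952)) = -1.1175 rad/s; magnitude 1.1175 rad/s.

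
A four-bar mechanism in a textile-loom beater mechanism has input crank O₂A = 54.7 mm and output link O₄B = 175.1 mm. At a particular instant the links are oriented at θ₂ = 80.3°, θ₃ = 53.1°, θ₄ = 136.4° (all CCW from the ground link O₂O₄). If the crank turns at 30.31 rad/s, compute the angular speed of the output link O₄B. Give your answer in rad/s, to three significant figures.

4.36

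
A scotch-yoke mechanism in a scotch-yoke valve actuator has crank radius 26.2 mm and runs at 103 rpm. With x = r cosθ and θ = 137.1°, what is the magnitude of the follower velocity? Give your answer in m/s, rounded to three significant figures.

ω = 10.79 rad/s (from 103 rpm).
x = r cosθ ⇒ ẋ = −rω sinθ.
|v| = rω|sinθ| = 0.0262·10.79·|sin 137.1°| = 0.19237 m/s.

0.192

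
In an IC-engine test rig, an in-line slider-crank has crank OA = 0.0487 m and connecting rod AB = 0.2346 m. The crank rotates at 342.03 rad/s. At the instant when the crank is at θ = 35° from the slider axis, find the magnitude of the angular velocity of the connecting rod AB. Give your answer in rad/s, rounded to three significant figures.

58.6

ω = 342 rad/s
The rod makes angle φ with the slider axis where L sinφ = r sinθ; differentiating, L cosφ·φ̇ = r ω cosθ.
L cosφ = √(L² − r² sin²θ) = 0.23293 m.
|ω_rod| = r ω |cosθ| / √(L² − r² sin²θ) = 0.0487·342·0.81915/0.23293 = 58.577 rad/s.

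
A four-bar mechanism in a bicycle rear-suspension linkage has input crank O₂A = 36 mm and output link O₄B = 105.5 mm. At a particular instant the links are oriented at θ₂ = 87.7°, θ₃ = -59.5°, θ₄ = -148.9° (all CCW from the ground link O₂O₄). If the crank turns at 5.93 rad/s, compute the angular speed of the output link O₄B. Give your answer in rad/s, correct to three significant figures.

ω₂ = 5.93 rad/s
Differentiating the loop-closure r₂e^{iθ₂}+r₃e^{iθ₃}=r₁+r₄e^{iθ₄} gives r₂ω₂e^{iθ₂}+r₃ω₃e^{iθ₃}=r₄ω₄e^{iθ₄}.
Eliminating the other unknown: ω₄ = r₂ω₂ sin(θ₂−θ₃) / [r₄ sin(θ₄−θ₃)].
Numerator sine = +0.54171; denominator sine = -0.99995.
Result = 0.036·5.93·(+0.54171) / (0.1055·(-0.99995)) = -1.0962 rad/s; magnitude 1.0962 rad/s.

1.10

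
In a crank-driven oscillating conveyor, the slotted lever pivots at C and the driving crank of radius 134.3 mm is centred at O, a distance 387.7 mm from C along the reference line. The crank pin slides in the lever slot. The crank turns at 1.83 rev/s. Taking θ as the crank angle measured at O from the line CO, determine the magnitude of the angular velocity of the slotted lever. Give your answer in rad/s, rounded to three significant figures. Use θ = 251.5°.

ω = 11.5 rad/s (from 1.83 rev/s).
Crank pin A relative to C: A = (d + r cosθ, r sinθ); lever angle φ = atan2(r sinθ, d + r cosθ).
Differentiating tanφ: φ̇ = rω(d cosθ + r)/(d² + r² + 2dr cosθ).
d² + r² + 2dr cosθ = |CA|² = 0.135305 m²;  d cosθ + r = +0.011281 m.
|ω_lever| = |0.1343·11.5·+0.011281| / 0.135305 = 0.12875 rad/s.

0.129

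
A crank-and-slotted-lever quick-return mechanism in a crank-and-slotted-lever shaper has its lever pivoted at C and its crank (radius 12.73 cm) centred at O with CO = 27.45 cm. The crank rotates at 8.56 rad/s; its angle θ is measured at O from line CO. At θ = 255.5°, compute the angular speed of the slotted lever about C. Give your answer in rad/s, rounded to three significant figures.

ω = 8.56 rad/s
Crank pin A relative to C: A = (d + r cosθ, r sinθ); lever angle φ = atan2(r sinθ, d + r cosθ).
Differentiating tanφ: φ̇ = rω(d cosθ + r)/(d² + r² + 2dr cosθ).
d² + r² + 2dr cosθ = |CA|² = 0.0740571 m²;  d cosθ + r = +0.058571 m.
|ω_lever| = |0.1273·8.56·+0.058571| / 0.0740571 = 0.86182 rad/s.

0.862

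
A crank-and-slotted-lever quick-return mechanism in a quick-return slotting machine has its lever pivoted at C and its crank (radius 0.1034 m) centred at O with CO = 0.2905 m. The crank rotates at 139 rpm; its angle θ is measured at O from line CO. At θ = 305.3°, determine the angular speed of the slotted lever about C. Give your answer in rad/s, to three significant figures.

ω = 14.56 rad/s (from 139 rpm).
Crank pin A relative to C: A = (d + r cosθ, r sinθ); lever angle φ = atan2(r sinθ, d + r cosθ).
Differentiating tanφ: φ̇ = rω(d cosθ + r)/(d² + r² + 2dr cosθ).
d² + r² + 2dr cosθ = |CA|² = 0.129797 m²;  d cosθ + r = +0.27127 m.
|ω_lever| = |0.1034·14.56·+0.27127| / 0.129797 = 3.1456 rad/s.

3.15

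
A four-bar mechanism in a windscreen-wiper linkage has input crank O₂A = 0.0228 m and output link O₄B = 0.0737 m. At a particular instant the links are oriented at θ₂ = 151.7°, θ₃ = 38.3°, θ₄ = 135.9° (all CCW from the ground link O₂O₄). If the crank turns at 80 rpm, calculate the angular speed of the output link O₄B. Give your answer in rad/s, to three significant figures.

2.40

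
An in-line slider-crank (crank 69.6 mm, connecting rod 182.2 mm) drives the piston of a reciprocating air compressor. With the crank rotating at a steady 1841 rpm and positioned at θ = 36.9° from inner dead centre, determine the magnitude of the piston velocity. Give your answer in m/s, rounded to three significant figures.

10.6

ω = 2π·1841/60 = 192.8 rad/s
For an in-line slider-crank, x = r cosθ + √(L² − r² sin²θ), so v = −rω sinθ·[1 + r cosθ/√(L² − r² sin²θ)].
With r = 0.0696 m, L = 0.1822 m, θ = 36.9°: √(L² − r² sin²θ) = 0.17734 m.
v = −0.0696·192.8·0.60042·[1 + 0.0696·0.79968/0.17734] = -10.585 m/s.
|v| = 10.585 m/s.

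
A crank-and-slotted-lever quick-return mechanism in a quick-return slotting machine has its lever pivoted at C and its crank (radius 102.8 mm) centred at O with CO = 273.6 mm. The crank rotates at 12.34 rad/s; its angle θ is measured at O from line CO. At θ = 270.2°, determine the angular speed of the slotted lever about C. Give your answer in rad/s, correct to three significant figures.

ω = 12.34 rad/s
Crank pin A relative to C: A = (d + r cosθ, r sinθ); lever angle φ = atan2(r sinθ, d + r cosθ).
Differentiating tanφ: φ̇ = rω(d cosθ + r)/(d² + r² + 2dr cosθ).
d² + r² + 2dr cosθ = |CA|² = 0.0856212 m²;  d cosθ + r = +0.10376 m.
|ω_lever| = |0.1028·12.34·+0.10376| / 0.0856212 = 1.5372 rad/s.

1.54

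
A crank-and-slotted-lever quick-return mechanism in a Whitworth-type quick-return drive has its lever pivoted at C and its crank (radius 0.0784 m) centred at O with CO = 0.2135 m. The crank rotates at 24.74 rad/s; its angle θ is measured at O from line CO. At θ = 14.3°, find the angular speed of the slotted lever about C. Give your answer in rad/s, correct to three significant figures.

6.57

ω = 24.74 rad/s
Crank pin A relative to C: A = (d + r cosθ, r sinθ); lever angle φ = atan2(r sinθ, d + r cosθ).
Differentiating tanφ: φ̇ = rω(d cosθ + r)/(d² + r² + 2dr cosθ).
d² + r² + 2dr cosθ = |CA|² = 0.0841684 m²;  d cosθ + r = +0.28528 m.
|ω_lever| = |0.0784·24.74·+0.28528| / 0.0841684 = 6.5742 rad/s.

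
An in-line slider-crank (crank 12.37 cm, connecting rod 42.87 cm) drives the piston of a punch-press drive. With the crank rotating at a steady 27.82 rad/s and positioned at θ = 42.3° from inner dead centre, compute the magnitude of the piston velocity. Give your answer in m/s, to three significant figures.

ω = 27.82 rad/s
For an in-line slider-crank, x = r cosθ + √(L² − r² sin²θ), so v = −rω sinθ·[1 + r cosθ/√(L² − r² sin²θ)].
With r = 0.1237 m, L = 0.4287 m, θ = 42.3°: √(L² − r² sin²θ) = 0.42054 m.
v = −0.1237·27.82·0.67301·[1 + 0.1237·0.73963/0.42054] = -2.8199 m/s.
|v| = 2.8199 m/s.

2.82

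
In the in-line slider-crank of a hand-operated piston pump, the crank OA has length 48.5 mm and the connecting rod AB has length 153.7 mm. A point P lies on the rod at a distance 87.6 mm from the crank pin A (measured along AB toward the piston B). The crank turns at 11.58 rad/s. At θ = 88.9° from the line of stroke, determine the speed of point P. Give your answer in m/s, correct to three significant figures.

ω = 11.58 rad/s.  Crank-pin speed |V_A| = rω = 0.56163 m/s, perpendicular to OA.
Rod angle: sinφ = −(r/L) sinθ ⇒ φ = -18.390°; ω_rod = −rω cosθ/√(L²−r²sin²θ) = -0.073924 rad/s.
V_P = V_A + ω_rod × AP, with AP = 0.0876 m along the rod.
Components: V_Px = −rω sinθ − a·ω_rod·sinφ = -0.56357 m/s;  V_Py = rω cosθ + a·ω_rod·cosφ = +0.0046368 m/s.
|V_P| = √(V_Px² + V_Py²) = 0.56359 m/s.

0.564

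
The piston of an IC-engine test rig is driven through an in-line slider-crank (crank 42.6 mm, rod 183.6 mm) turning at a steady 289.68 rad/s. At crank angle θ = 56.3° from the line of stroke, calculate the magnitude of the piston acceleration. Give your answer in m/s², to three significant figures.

1670

ω = 289.7 rad/s
x(θ) = r cosθ + √(L² − r² sin²θ); with ω constant, a = ω²·d²x/dθ².
d²x/dθ² = −r cosθ − r²(cos2θ)/√u − r⁴ sin²2θ/(4u^{3/2}),  u = L² − r² sin²θ = 0.0324529 m².
Substituting r = 0.0426 m, L = 0.1836 m, θ = 56.3°: d²x/dθ² = -0.019885 m.
a = ω²·d²x/dθ² = (289.7)²·(-0.019885) = -1668.6 m/s²;  |a| = 1668.6 m/s².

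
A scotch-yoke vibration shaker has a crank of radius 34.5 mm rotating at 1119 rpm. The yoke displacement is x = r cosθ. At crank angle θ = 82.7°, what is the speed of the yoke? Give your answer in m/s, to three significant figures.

ω = 117.2 rad/s (from 1119 rpm).
x = r cosθ ⇒ ẋ = −rω sinθ.
|v| = rω|sinθ| = 0.0345·117.2·|sin 82.7°| = 4.01 m/s.

4.01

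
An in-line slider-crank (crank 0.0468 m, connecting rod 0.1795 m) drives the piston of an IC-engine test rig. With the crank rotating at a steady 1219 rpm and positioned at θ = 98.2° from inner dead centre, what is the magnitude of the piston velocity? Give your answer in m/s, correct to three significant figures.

ω = 2π·1219/60 = 127.7 rad/s
For an in-line slider-crank, x = r cosθ + √(L² − r² sin²θ), so v = −rω sinθ·[1 + r cosθ/√(L² − r² sin²θ)].
With r = 0.0468 m, L = 0.1795 m, θ = 98.2°: √(L² − r² sin²θ) = 0.17342 m.
v = −0.0468·127.7·0.98978·[1 + 0.0468·-0.14263/0.17342] = -5.6855 m/s.
|v| = 5.6855 m/s.

5.69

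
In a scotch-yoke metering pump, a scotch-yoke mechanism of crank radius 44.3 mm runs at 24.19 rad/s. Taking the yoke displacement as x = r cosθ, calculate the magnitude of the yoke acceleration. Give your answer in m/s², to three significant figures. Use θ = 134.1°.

18.0

ω = 24.19 rad/s
x = r cosθ ⇒ ẍ = −rω² cosθ (ω constant).
|a| = rω²|cosθ| = 0.0443·(24.19)²·|cos 134.1°| = 18.04 m/s².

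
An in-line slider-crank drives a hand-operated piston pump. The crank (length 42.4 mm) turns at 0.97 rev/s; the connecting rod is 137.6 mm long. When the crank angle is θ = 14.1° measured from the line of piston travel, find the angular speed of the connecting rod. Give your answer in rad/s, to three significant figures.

1.83

ω = 6.095 rad/s (converted from 0.97 rev/s).
The rod makes angle φ with the slider axis where L sinφ = r sinθ; differentiating, L cosφ·φ̇ = r ω cosθ.
L cosφ = √(L² − r² sin²θ) = 0.13721 m.
|ω_rod| = r ω |cosθ| / √(L² − r² sin²θ) = 0.0424·6.095·0.96987/0.13721 = 1.8266 rad/s.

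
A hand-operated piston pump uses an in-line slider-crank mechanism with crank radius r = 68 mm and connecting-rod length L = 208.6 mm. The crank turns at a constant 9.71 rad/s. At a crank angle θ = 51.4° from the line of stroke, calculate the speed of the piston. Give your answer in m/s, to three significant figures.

0.625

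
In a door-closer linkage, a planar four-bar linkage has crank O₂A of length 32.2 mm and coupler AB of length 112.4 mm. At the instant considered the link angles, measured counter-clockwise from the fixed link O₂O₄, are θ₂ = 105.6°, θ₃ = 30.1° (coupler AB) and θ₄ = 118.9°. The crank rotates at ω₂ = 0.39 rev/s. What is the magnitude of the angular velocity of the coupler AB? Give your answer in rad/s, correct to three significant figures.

0.162

ω₂ = 2.45 rad/s (from 0.39 rev/s).
Differentiating the loop-closure r₂e^{iθ₂}+r₃e^{iθ₃}=r₁+r₄e^{iθ₄} gives r₂ω₂e^{iθ₂}+r₃ω₃e^{iθ₃}=r₄ω₄e^{iθ₄}.
Eliminating the other unknown: ω₃ = r₂ω₂ sin(θ₄−θ₂) / [r₃ sin(θ₃−θ₄)].
Numerator sine = +0.23005; denominator sine = -0.99978.
Result = 0.0322·2.45·(+0.23005) / (0.1124·(-0.99978)) = -0.16153 rad/s; magnitude 0.16153 rad/s.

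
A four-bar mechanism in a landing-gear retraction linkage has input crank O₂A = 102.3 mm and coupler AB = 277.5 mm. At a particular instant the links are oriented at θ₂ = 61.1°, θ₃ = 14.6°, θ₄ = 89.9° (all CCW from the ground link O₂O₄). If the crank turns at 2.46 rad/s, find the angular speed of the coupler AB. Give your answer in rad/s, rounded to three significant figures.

0.452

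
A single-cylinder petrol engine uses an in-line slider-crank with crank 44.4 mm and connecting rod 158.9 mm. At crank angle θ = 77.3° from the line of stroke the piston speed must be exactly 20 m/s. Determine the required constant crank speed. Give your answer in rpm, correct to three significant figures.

4140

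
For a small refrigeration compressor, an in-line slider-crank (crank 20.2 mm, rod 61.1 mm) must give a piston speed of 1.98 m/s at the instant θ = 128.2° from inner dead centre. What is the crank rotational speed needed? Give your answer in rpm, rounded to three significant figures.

For an in-line slider-crank, |v_piston| = rω|sinθ|·[1 + r cosθ/√(L² − r² sin²θ)].
With r = 0.0202 m, L = 0.0611 m, θ = 128.2°: the bracketed kinematic factor |dx/dθ| = 0.012513 m.
ω = v/|dx/dθ| = 1.98/0.012513 = 158.23 rad/s.
N = 60ω/(2π) = 1511 rpm.

1510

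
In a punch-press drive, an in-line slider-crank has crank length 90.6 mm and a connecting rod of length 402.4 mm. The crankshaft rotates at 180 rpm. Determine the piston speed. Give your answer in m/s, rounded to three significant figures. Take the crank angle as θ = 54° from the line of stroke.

ω = 2π·180/60 = 18.85 rad/s
For an in-line slider-crank, x = r cosθ + √(L² − r² sin²θ), so v = −rω sinθ·[1 + r cosθ/√(L² − r² sin²θ)].
With r = 0.0906 m, L = 0.4024 m, θ = 54°: √(L² − r² sin²θ) = 0.39567 m.
v = −0.0906·18.85·0.80902·[1 + 0.0906·0.58779/0.39567] = -1.5676 m/s.
|v| = 1.5676 m/s.

1.57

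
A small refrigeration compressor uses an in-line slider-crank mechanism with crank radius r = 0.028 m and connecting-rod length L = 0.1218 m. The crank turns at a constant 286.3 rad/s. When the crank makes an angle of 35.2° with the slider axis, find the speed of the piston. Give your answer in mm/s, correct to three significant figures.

ω = 286.3 rad/s
For an in-line slider-crank, x = r cosθ + √(L² − r² sin²θ), so v = −rω sinθ·[1 + r cosθ/√(L² − r² sin²θ)].
With r = 0.028 m, L = 0.1218 m, θ = 35.2°: √(L² − r² sin²θ) = 0.12073 m.
v = −0.028·286.3·0.57643·[1 + 0.028·0.81714/0.12073] = -5.4967 m/s.
|v| = 5.4967 m/s = 5496.7 mm/s.

5500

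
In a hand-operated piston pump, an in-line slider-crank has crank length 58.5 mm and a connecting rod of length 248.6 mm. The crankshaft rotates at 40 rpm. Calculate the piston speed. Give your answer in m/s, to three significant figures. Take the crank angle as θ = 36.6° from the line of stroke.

ω = 2π·40/60 = 4.189 rad/s
For an in-line slider-crank, x = r cosθ + √(L² − r² sin²θ), so v = −rω sinθ·[1 + r cosθ/√(L² − r² sin²θ)].
With r = 0.0585 m, L = 0.2486 m, θ = 36.6°: √(L² − r² sin²θ) = 0.24614 m.
v = −0.0585·4.189·0.59622·[1 + 0.0585·0.80282/0.24614] = -0.17398 m/s.
|v| = 0.17398 m/s.

0.174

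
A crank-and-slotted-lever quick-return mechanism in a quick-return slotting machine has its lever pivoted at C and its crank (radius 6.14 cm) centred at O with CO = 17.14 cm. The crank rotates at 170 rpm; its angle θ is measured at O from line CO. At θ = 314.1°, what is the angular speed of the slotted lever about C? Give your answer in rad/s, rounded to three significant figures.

ω = 17.8 rad/s (from 170 rpm).
Crank pin A relative to C: A = (d + r cosθ, r sinθ); lever angle φ = atan2(r sinθ, d + r cosθ).
Differentiating tanφ: φ̇ = rω(d cosθ + r)/(d² + r² + 2dr cosθ).
d² + r² + 2dr cosθ = |CA|² = 0.0477954 m²;  d cosθ + r = +0.18068 m.
|ω_lever| = |0.0614·17.8·+0.18068| / 0.0477954 = 4.1321 rad/s.

4.13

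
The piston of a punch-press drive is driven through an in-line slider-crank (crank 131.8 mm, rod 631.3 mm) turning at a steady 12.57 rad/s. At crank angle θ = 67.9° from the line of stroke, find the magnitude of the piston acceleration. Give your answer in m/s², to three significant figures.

ω = 12.57 rad/s
x(θ) = r cosθ + √(L² − r² sin²θ); with ω constant, a = ω²·d²x/dθ².
d²x/dθ² = −r cosθ − r²(cos2θ)/√u − r⁴ sin²2θ/(4u^{3/2}),  u = L² − r² sin²θ = 0.383627 m².
Substituting r = 0.1318 m, L = 0.6313 m, θ = 67.9°: d²x/dθ² = -0.029634 m.
a = ω²·d²x/dθ² = (12.57)²·(-0.029634) = -4.6823 m/s²;  |a| = 4.6823 m/s².

4.68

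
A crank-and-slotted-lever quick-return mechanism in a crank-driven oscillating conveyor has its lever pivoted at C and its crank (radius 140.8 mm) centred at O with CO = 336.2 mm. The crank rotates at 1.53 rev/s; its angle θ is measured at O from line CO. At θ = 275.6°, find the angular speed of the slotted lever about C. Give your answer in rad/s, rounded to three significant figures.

1.65

ω = 9.613 rad/s (from 1.53 rev/s).
Crank pin A relative to C: A = (d + r cosθ, r sinθ); lever angle φ = atan2(r sinθ, d + r cosθ).
Differentiating tanφ: φ̇ = rω(d cosθ + r)/(d² + r² + 2dr cosθ).
d² + r² + 2dr cosθ = |CA|² = 0.142094 m²;  d cosθ + r = +0.17361 m.
|ω_lever| = |0.1408·9.613·+0.17361| / 0.142094 = 1.6537 rad/s.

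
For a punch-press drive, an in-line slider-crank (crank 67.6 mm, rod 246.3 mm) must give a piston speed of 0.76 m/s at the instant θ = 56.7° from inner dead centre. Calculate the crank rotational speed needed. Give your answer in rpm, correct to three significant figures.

For an in-line slider-crank, |v_piston| = rω|sinθ|·[1 + r cosθ/√(L² − r² sin²θ)].
With r = 0.0676 m, L = 0.2463 m, θ = 56.7°: the bracketed kinematic factor |dx/dθ| = 0.065248 m.
ω = v/|dx/dθ| = 0.76/0.065248 = 11.648 rad/s.
N = 60ω/(2π) = 111.23 rpm.

111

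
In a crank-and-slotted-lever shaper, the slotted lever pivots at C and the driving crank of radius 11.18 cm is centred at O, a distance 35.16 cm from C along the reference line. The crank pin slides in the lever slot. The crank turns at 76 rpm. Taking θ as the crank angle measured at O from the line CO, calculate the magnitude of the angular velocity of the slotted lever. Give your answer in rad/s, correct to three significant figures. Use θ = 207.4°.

2.69

ω = 7.959 rad/s (from 76 rpm).
Crank pin A relative to C: A = (d + r cosθ, r sinθ); lever angle φ = atan2(r sinθ, d + r cosθ).
Differentiating tanφ: φ̇ = rω(d cosθ + r)/(d² + r² + 2dr cosθ).
d² + r² + 2dr cosθ = |CA|² = 0.0663237 m²;  d cosθ + r = -0.20036 m.
|ω_lever| = |0.1118·7.959·-0.20036| / 0.0663237 = 2.6879 rad/s.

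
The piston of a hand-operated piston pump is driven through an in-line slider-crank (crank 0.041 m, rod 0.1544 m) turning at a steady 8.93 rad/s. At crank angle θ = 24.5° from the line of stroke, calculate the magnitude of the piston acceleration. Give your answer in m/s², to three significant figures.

ω = 8.93 rad/s
x(θ) = r cosθ + √(L² − r² sin²θ); with ω constant, a = ω²·d²x/dθ².
d²x/dθ² = −r cosθ − r²(cos2θ)/√u − r⁴ sin²2θ/(4u^{3/2}),  u = L² − r² sin²θ = 0.0235503 m².
Substituting r = 0.041 m, L = 0.1544 m, θ = 24.5°: d²x/dθ² = -0.044606 m.
a = ω²·d²x/dθ² = (8.93)²·(-0.044606) = -3.5571 m/s²;  |a| = 3.5571 m/s².

3.56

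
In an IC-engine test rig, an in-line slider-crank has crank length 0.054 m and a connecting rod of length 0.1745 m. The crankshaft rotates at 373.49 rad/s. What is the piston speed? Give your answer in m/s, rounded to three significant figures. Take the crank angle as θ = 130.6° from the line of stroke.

ω = 373.5 rad/s
For an in-line slider-crank, x = r cosθ + √(L² − r² sin²θ), so v = −rω sinθ·[1 + r cosθ/√(L² − r² sin²θ)].
With r = 0.054 m, L = 0.1745 m, θ = 130.6°: √(L² − r² sin²θ) = 0.16961 m.
v = −0.054·373.5·0.75927·[1 + 0.054·-0.65077/0.16961] = -12.141 m/s.
|v| = 12.141 m/s.

12.1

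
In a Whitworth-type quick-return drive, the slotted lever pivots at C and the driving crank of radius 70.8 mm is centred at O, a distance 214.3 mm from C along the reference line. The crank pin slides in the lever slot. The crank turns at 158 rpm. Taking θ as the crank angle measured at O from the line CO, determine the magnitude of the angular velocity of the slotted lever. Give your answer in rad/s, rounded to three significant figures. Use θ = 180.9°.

ω = 16.55 rad/s (from 158 rpm).
Crank pin A relative to C: A = (d + r cosθ, r sinθ); lever angle φ = atan2(r sinθ, d + r cosθ).
Differentiating tanφ: φ̇ = rω(d cosθ + r)/(d² + r² + 2dr cosθ).
d² + r² + 2dr cosθ = |CA|² = 0.020596 m²;  d cosθ + r = -0.14347 m.
|ω_lever| = |0.0708·16.55·-0.14347| / 0.020596 = 8.1603 rad/s.

8.16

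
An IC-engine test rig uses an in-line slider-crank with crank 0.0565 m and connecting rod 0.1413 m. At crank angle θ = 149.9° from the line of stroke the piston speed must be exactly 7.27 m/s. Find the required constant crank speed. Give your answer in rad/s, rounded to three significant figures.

For an in-line slider-crank, |v_piston| = rω|sinθ|·[1 + r cosθ/√(L² − r² sin²θ)].
With r = 0.0565 m, L = 0.1413 m, θ = 149.9°: the bracketed kinematic factor |dx/dθ| = 0.01833 m.
ω = v/|dx/dθ| = 7.27/0.01833 = 396.62 rad/s.

397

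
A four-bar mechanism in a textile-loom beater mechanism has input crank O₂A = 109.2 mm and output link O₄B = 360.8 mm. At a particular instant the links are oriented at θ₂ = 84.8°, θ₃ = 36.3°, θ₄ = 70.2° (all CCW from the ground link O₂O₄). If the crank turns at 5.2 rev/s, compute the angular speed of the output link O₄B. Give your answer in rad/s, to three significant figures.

ω₂ = 32.67 rad/s (from 5.2 rev/s).
Differentiating the loop-closure r₂e^{iθ₂}+r₃e^{iθ₃}=r₁+r₄e^{iθ₄} gives r₂ω₂e^{iθ₂}+r₃ω₃e^{iθ₃}=r₄ω₄e^{iθ₄}.
Eliminating the other unknown: ω₄ = r₂ω₂ sin(θ₂−θ₃) / [r₄ sin(θ₄−θ₃)].
Numerator sine = +0.74896; denominator sine = +0.55775.
Result = 0.1092·32.67·(+0.74896) / (0.3608·(+0.55775)) = +13.279 rad/s; magnitude 13.279 rad/s.

13.3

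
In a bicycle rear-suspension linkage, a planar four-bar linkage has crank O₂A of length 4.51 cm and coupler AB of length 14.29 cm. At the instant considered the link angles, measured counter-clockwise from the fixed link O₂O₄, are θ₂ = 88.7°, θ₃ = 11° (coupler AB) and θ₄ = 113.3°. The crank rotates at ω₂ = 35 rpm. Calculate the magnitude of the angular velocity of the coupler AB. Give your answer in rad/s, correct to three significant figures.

ω₂ = 3.665 rad/s (from 35 rpm).
Differentiating the loop-closure r₂e^{iθ₂}+r₃e^{iθ₃}=r₁+r₄e^{iθ₄} gives r₂ω₂e^{iθ₂}+r₃ω₃e^{iθ₃}=r₄ω₄e^{iθ₄}.
Eliminating the other unknown: ω₃ = r₂ω₂ sin(θ₄−θ₂) / [r₃ sin(θ₃−θ₄)].
Numerator sine = +0.41628; denominator sine = -0.97705.
Result = 0.0451·3.665·(+0.41628) / (0.1429·(-0.97705)) = -0.49285 rad/s; magnitude 0.49285 rad/s.

0.493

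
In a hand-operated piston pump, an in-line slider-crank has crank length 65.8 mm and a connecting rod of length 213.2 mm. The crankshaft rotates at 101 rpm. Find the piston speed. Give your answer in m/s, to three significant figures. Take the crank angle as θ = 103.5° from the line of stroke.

ω = 2π·101/60 = 10.58 rad/s
For an in-line slider-crank, x = r cosθ + √(L² − r² sin²θ), so v = −rω sinθ·[1 + r cosθ/√(L² − r² sin²θ)].
With r = 0.0658 m, L = 0.2132 m, θ = 103.5°: √(L² − r² sin²θ) = 0.20337 m.
v = −0.0658·10.58·0.97237·[1 + 0.0658·-0.23345/0.20337] = -0.62561 m/s.
|v| = 0.62561 m/s.

0.626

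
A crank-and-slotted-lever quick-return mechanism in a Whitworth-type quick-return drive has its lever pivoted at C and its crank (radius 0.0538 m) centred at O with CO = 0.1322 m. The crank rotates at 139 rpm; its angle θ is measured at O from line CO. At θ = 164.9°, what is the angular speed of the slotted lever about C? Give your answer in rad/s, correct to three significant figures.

8.71

ω = 14.56 rad/s (from 139 rpm).
Crank pin A relative to C: A = (d + r cosθ, r sinθ); lever angle φ = atan2(r sinθ, d + r cosθ).
Differentiating tanφ: φ̇ = rω(d cosθ + r)/(d² + r² + 2dr cosθ).
d² + r² + 2dr cosθ = |CA|² = 0.0066377 m²;  d cosθ + r = -0.073835 m.
|ω_lever| = |0.0538·14.56·-0.073835| / 0.0066377 = 8.7111 rad/s.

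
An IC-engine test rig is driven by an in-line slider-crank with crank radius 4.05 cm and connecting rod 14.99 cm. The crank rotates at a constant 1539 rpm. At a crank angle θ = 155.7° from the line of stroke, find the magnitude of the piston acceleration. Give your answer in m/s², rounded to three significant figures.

767

ω = 2π·1539/60 = 161.2 rad/s
x(θ) = r cosθ + √(L² − r² sin²θ); with ω constant, a = ω²·d²x/dθ².
d²x/dθ² = −r cosθ − r²(cos2θ)/√u − r⁴ sin²2θ/(4u^{3/2}),  u = L² − r² sin²θ = 0.0221922 m².
Substituting r = 0.0405 m, L = 0.1499 m, θ = 155.7°: d²x/dθ² = +0.029516 m.
a = ω²·d²x/dθ² = (161.2)²·(+0.029516) = +766.64 m/s²;  |a| = 766.64 m/s².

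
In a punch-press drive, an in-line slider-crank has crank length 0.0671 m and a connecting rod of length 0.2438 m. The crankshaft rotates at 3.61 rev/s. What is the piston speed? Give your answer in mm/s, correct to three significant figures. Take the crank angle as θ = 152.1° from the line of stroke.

ω = 2π·3.61 = 22.68 rad/s
For an in-line slider-crank, x = r cosθ + √(L² − r² sin²θ), so v = −rω sinθ·[1 + r cosθ/√(L² − r² sin²θ)].
With r = 0.0671 m, L = 0.2438 m, θ = 152.1°: √(L² − r² sin²θ) = 0.24177 m.
v = −0.0671·22.68·0.46793·[1 + 0.0671·-0.88377/0.24177] = -0.5375 m/s.
|v| = 0.5375 m/s = 537.5 mm/s.

537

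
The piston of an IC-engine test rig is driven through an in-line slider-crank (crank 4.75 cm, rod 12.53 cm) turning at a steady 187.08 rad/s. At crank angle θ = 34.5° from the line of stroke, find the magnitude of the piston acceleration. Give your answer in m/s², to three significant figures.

ω = 187.1 rad/s
x(θ) = r cosθ + √(L² − r² sin²θ); with ω constant, a = ω²·d²x/dθ².
d²x/dθ² = −r cosθ − r²(cos2θ)/√u − r⁴ sin²2θ/(4u^{3/2}),  u = L² − r² sin²θ = 0.0149762 m².
Substituting r = 0.0475 m, L = 0.1253 m, θ = 34.5°: d²x/dθ² = -0.046358 m.
a = ω²·d²x/dθ² = (187.1)²·(-0.046358) = -1622.5 m/s²;  |a| = 1622.5 m/s².

1620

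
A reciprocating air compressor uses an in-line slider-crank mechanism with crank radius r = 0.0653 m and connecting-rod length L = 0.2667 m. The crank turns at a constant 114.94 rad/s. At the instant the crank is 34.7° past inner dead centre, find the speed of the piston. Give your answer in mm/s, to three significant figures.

5140

ω = 114.9 rad/s
For an in-line slider-crank, x = r cosθ + √(L² − r² sin²θ), so v = −rω sinθ·[1 + r cosθ/√(L² − r² sin²θ)].
With r = 0.0653 m, L = 0.2667 m, θ = 34.7°: √(L² − r² sin²θ) = 0.2641 m.
v = −0.0653·114.9·0.56928·[1 + 0.0653·0.82214/0.2641] = -5.1414 m/s.
|v| = 5.1414 m/s = 5141.4 mm/s.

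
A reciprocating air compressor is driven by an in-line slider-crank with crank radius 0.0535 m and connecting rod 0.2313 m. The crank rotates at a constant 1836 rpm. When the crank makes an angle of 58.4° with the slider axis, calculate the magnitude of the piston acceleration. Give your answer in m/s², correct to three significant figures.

831

ω = 2π·1836/60 = 192.3 rad/s
x(θ) = r cosθ + √(L² − r² sin²θ); with ω constant, a = ω²·d²x/dθ².
d²x/dθ² = −r cosθ − r²(cos2θ)/√u − r⁴ sin²2θ/(4u^{3/2}),  u = L² − r² sin²θ = 0.0514233 m².
Substituting r = 0.0535 m, L = 0.2313 m, θ = 58.4°: d²x/dθ² = -0.022482 m.
a = ω²·d²x/dθ² = (192.3)²·(-0.022482) = -831.08 m/s²;  |a| = 831.08 m/s².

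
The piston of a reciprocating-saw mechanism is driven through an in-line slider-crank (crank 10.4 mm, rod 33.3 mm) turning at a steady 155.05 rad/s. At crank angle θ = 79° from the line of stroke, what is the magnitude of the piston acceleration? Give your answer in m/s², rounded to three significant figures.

28.0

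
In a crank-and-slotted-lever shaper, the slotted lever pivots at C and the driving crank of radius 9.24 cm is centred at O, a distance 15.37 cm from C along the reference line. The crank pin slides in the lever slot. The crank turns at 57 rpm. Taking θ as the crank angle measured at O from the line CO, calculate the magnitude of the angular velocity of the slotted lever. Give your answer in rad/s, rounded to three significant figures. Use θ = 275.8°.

1.70

ω = 5.969 rad/s (from 57 rpm).
Crank pin A relative to C: A = (d + r cosθ, r sinθ); lever angle φ = atan2(r sinθ, d + r cosθ).
Differentiating tanφ: φ̇ = rω(d cosθ + r)/(d² + r² + 2dr cosθ).
d² + r² + 2dr cosθ = |CA|² = 0.0350318 m²;  d cosθ + r = +0.10793 m.
|ω_lever| = |0.0924·5.969·+0.10793| / 0.0350318 = 1.6993 rad/s.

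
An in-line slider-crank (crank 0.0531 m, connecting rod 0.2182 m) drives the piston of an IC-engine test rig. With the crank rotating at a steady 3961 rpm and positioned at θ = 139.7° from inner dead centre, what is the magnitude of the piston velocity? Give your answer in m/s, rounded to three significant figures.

ω = 2π·3961/60 = 414.8 rad/s
For an in-line slider-crank, x = r cosθ + √(L² − r² sin²θ), so v = −rω sinθ·[1 + r cosθ/√(L² − r² sin²θ)].
With r = 0.0531 m, L = 0.2182 m, θ = 139.7°: √(L² − r² sin²θ) = 0.21548 m.
v = −0.0531·414.8·0.64679·[1 + 0.0531·-0.76267/0.21548] = -11.569 m/s.
|v| = 11.569 m/s.

11.6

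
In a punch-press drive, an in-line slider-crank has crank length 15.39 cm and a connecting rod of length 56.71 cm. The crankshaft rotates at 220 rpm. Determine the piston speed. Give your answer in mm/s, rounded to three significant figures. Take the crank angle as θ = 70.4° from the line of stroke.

3650

ω = 2π·220/60 = 23.04 rad/s
For an in-line slider-crank, x = r cosθ + √(L² − r² sin²θ), so v = −rω sinθ·[1 + r cosθ/√(L² − r² sin²θ)].
With r = 0.1539 m, L = 0.5671 m, θ = 70.4°: √(L² − r² sin²θ) = 0.54825 m.
v = −0.1539·23.04·0.94206·[1 + 0.1539·0.33545/0.54825] = -3.6547 m/s.
|v| = 3.6547 m/s = 3654.7 mm/s.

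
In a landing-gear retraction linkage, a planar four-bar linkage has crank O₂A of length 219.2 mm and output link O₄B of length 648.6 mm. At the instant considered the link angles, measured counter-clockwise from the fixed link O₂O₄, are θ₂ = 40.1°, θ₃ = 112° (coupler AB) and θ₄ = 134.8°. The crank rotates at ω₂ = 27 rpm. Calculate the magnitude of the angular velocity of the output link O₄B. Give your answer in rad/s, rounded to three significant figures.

ω₂ = 2.827 rad/s (from 27 rpm).
Differentiating the loop-closure r₂e^{iθ₂}+r₃e^{iθ₃}=r₁+r₄e^{iθ₄} gives r₂ω₂e^{iθ₂}+r₃ω₃e^{iθ₃}=r₄ω₄e^{iθ₄}.
Eliminating the other unknown: ω₄ = r₂ω₂ sin(θ₂−θ₃) / [r₄ sin(θ₄−θ₃)].
Numerator sine = -0.95052; denominator sine = +0.38752.
Result = 0.2192·2.827·(-0.95052) / (0.6486·(+0.38752)) = -2.3438 rad/s; magnitude 2.3438 rad/s.

2.34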